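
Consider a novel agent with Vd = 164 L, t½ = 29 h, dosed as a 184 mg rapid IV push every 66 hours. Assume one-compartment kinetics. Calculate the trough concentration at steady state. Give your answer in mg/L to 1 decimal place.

0.3 mg/L

Over one 66-h interval, 66/29 ≈ 2.2759 half-lives elapse, leaving f ≈ 0.2065 of each dose.
Each bolus raises the concentration by D/Vd = 184/164 ≈ 1.122 mg/L.
Steady-state trough Cmin,ss = C₀·f/(1−f) ≈ 1.122 × 0.2065/0.7935 ≈ 0.292 mg/L.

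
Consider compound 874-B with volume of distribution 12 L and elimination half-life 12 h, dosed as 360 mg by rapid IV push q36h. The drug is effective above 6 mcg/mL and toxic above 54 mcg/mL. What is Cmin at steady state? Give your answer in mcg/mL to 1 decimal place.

τ = 36 h = 3 half-lives, so f = (1/2)^3 = 0.125.
Accumulation ratio R = 1/(1 − f) = 1/0.875 = 8/7.
Single-dose peak C₀ = D/Vd = 360/12 = 30 mcg/mL.
Steady-state peak Cmax,ss = C₀·R = 30 × 8/7 ≈ 34.286 mcg/mL.
Steady-state trough Cmin,ss = Cmax,ss·f ≈ 34.286 × 0.125 ≈ 4.286 mcg/mL.
Trough 4.3 mcg/mL vs MEC 6 mcg/mL: subtherapeutic.

4.3 mcg/mL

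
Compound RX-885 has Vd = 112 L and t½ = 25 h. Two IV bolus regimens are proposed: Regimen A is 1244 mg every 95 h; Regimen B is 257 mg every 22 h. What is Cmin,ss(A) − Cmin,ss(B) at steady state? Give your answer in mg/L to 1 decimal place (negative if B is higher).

-1.9 mg/L

Regimen A: f = (1/2)^(95/25) ≈ 0.0718; Cmin,ss = (1244/112)·f/(1−f) ≈ 0.859 mg/L.
Regimen B: f = (1/2)^(22/25) ≈ 0.5434; Cmin,ss = (257/112)·f/(1−f) ≈ 2.731 mg/L.
Difference ≈ 0.859 − 2.731 ≈ -1.872 mg/L.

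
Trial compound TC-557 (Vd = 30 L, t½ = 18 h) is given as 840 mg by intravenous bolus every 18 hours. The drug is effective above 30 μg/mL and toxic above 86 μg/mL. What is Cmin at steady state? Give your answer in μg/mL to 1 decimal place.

τ = 18 h = 1 half-life, so f = (1/2)^1 = 0.5.
At steady state, R = 1/(1 − 0.5) = 2/1.
Single-dose peak C₀ = D/Vd = 840/30 = 28 μg/mL.
Steady-state peak Cmax,ss = C₀·R = 28 × 2/1 ≈ 56.000 μg/mL.
Steady-state trough Cmin,ss = Cmax,ss·f ≈ 56.000 × 0.5 ≈ 28.000 μg/mL.
Trough 28.0 μg/mL vs MEC 30 μg/mL: subtherapeutic.

28.0 μg/mL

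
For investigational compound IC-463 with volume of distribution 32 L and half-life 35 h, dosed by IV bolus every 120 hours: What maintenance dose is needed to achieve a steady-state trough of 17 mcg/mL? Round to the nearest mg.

5313 mg

τ/t½ = 120/35 ≈ 3.4286, so f = (1/2)^(120/35) ≈ 0.092875.
Cmin,ss = (D/Vd)·f/(1−f), so D = Cmin,ss·Vd·(1−f)/f.
D = 17 × 32 × (1−f)/f ≈ 17 × 32 × 9.76716 ≈ 5313.34 mg.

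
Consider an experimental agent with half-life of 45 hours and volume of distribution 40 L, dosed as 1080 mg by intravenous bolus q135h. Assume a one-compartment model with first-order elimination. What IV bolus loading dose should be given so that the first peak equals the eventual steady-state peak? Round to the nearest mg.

1234 mg

f = (1/2)^(135/45) ≈ 0.125000; accumulation ratio R = 1/(1−f) ≈ 1.14286.
Loading dose to hit Cmax,ss on first dose: D_load = D_maint·R ≈ 1080 × 1.14286 ≈ 1234.29 mg.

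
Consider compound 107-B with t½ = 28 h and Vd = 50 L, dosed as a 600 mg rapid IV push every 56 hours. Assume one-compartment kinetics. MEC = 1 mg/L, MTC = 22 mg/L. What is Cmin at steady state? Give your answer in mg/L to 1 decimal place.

τ = 56 h = 2 half-lives, so f = (1/2)^2 = 0.25.
Accumulation ratio R = 1/(1 − f) = 1/0.75 = 4/3.
Single-dose peak C₀ = D/Vd = 600/50 = 12 mg/L.
Steady-state peak Cmax,ss = C₀·R = 12 × 4/3 ≈ 16.000 mg/L.
Steady-state trough Cmin,ss = Cmax,ss·f ≈ 16.000 × 0.25 ≈ 4.000 mg/L.
Trough 4.0 mg/L vs MEC 1 mg/L: adequate.

4.0 mg/L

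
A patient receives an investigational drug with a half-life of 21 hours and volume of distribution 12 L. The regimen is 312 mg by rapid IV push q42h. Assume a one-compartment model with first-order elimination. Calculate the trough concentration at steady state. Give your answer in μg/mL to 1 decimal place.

8.7 μg/mL

τ = 42 h = 2 half-lives, so f = (1/2)^2 = 0.25.
Accumulation ratio R = 1/(1 − f) = 1/0.75 = 4/3.
Single-dose peak C₀ = D/Vd = 312/12 = 26 μg/mL.
Steady-state peak Cmax,ss = C₀·R = 26 × 4/3 ≈ 34.667 μg/mL.
Steady-state trough Cmin,ss = Cmax,ss·f ≈ 34.667 × 0.25 ≈ 8.667 μg/mL.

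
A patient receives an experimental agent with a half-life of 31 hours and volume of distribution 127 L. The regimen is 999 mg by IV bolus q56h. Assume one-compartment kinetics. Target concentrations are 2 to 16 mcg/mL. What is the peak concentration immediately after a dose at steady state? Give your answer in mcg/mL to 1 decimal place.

11.0 mcg/mL

Over one 56-h interval, 56/31 ≈ 1.8065 half-lives elapse, leaving f ≈ 0.2859 of each dose.
At steady state, accumulation factor R = 1/(1 − e^(−kτ)) ≈ 1.4004.
Each bolus raises the concentration by D/Vd = 999/127 ≈ 7.866 mcg/mL.
Steady-state peak Cmax,ss = C₀·R ≈ 7.866 × 1.4004 ≈ 11.016 mcg/mL.
Peak 11.0 mcg/mL vs MTC 16 mcg/mL: below toxic threshold.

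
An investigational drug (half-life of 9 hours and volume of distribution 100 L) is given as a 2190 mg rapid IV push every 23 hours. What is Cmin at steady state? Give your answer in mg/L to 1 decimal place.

k = ln2/t½ = ln2/9 ≈ 0.077016 h⁻¹; fraction remaining f = e^(−kτ) = e^(−0.077016×23) ≈ 0.1701.
At steady state, accumulation factor R = 1/(1 − e^(−kτ)) ≈ 1.2050.
Each bolus raises the concentration by D/Vd = 2190/100 ≈ 21.900 mg/L.
Cmax,ss = C₀/(1 − f) ≈ 21.900/0.8299 ≈ 26.389 mg/L.
One interval later, Cmin,ss = Cmax,ss·e^(−kτ) ≈ 26.389 × 0.1701 ≈ 4.489 mg/L.

4.5 mg/L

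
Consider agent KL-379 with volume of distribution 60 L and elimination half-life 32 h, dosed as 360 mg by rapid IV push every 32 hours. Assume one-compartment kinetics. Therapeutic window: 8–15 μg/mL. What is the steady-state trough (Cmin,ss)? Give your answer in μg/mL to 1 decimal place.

The dosing interval is 1 half-life, so f = 2^(−1) = 0.5.
At steady state, R = 1/(1 − 0.5) = 2/1.
Single-dose peak C₀ = D/Vd = 360/60 = 6 μg/mL.
Steady-state peak Cmax,ss = C₀·R = 6 × 2/1 ≈ 12.000 μg/mL.
Steady-state trough Cmin,ss = Cmax,ss·f ≈ 12.000 × 0.5 ≈ 6.000 μg/mL.
Trough 6.0 μg/mL vs MEC 8 μg/mL: subtherapeutic.

6.0 μg/mL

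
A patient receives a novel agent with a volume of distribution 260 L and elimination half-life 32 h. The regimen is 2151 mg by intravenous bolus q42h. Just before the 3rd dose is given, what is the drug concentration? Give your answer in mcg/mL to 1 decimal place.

4.7 mcg/mL

f = (1/2)^(τ/t½) = (1/2)^(42/32) ≈ 0.4026.
C₀ = D/Vd = 2151/260 ≈ 8.273 mcg/mL.
Before the 3rd dose, 2 doses have been given. Superposition: Cmin = C₀·(f + f²).
≈ 8.273 × (0.4026 + 0.1621) ≈ 8.273 × 0.5647 ≈ 4.672 mcg/mL.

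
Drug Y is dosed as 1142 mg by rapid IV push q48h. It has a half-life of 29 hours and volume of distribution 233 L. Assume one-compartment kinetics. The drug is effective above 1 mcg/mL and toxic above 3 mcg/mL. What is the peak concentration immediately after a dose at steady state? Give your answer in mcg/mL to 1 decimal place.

Over one 48-h interval, 48/29 ≈ 1.6552 half-lives elapse, leaving f ≈ 0.3175 of each dose.
Accumulation ratio R = 1/(1 − f) ≈ 1/0.6825 ≈ 1.4652.
Each bolus raises the concentration by D/Vd = 1142/233 ≈ 4.901 mcg/mL.
Steady-state peak Cmax,ss = C₀·R ≈ 4.901 × 1.4652 ≈ 7.181 mcg/mL.
Peak 7.2 mcg/mL vs MTC 3 mcg/mL: exceeds toxic threshold.

7.2 mcg/mL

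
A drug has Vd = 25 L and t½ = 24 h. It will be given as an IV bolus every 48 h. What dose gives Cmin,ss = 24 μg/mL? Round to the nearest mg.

1800 mg

τ/t½ = 48/24 ≈ 2, so f = (1/2)^(48/24) ≈ 0.250000.
Cmin,ss = (D/Vd)·f/(1−f), so D = Cmin,ss·Vd·(1−f)/f.
D = 24 × 25 × (1−f)/f ≈ 24 × 25 × 3.00000 ≈ 1800.00 mg.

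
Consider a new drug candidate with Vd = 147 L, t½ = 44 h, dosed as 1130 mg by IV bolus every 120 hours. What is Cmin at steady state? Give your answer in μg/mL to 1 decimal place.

1.4 μg/mL

Over one 120-h interval, 120/44 ≈ 2.7273 half-lives elapse, leaving f ≈ 0.1510 of each dose.
Accumulation ratio R = 1/(1 − f) ≈ 1/0.8490 ≈ 1.1779.
Each bolus raises the concentration by D/Vd = 1130/147 ≈ 7.687 μg/mL.
Cmax,ss = C₀/(1 − f) ≈ 7.687/0.8490 ≈ 9.054 μg/mL.
One interval later, Cmin,ss = Cmax,ss·e^(−kτ) ≈ 9.054 × 0.1510 ≈ 1.367 μg/mL.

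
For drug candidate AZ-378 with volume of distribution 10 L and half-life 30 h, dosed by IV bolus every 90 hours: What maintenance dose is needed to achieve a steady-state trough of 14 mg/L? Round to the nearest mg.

τ/t½ = 90/30 ≈ 3, so f = (1/2)^(90/30) ≈ 0.125000.
Cmin,ss = (D/Vd)·f/(1−f), so D = Cmin,ss·Vd·(1−f)/f.
D = 14 × 10 × (1−f)/f ≈ 14 × 10 × 7.00000 ≈ 980.00 mg.

980 mg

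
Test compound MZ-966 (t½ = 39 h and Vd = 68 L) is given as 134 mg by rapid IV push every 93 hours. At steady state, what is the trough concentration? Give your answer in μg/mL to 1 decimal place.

0.5 μg/mL

k = ln2/t½ = ln2/39 ≈ 0.017773 h⁻¹; fraction remaining f = e^(−kτ) = e^(−0.017773×93) ≈ 0.1915.
At steady state, accumulation factor R = 1/(1 − e^(−kτ)) ≈ 1.2369.
Single-dose peak C₀ = D/Vd = 134/68 ≈ 1.971 μg/mL.
Steady-state peak Cmax,ss = C₀·R ≈ 1.971 × 1.2369 ≈ 2.438 μg/mL.
One interval later, Cmin,ss = Cmax,ss·e^(−kτ) ≈ 2.438 × 0.1915 ≈ 0.467 μg/mL.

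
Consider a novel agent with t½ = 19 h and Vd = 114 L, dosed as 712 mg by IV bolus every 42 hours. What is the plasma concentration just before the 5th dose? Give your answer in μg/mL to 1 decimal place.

f = (1/2)^(τ/t½) = (1/2)^(42/19) ≈ 0.2161.
C₀ = D/Vd = 712/114 ≈ 6.246 μg/mL.
Before the 5th dose, 4 doses have been given. Superposition: Cmin = C₀·(f + f² + … + f^4).
≈ 6.246 × (0.2161 + 0.0467 + 0.0101 + 0.0022) ≈ 6.246 × 0.2751 ≈ 1.718 μg/mL.

1.7 μg/mL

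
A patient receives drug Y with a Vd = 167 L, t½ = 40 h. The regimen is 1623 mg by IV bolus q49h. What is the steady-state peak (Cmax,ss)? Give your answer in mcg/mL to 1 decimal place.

k = ln2/t½ = ln2/40 ≈ 0.017329 h⁻¹; fraction remaining f = e^(−kτ) = e^(−0.017329×49) ≈ 0.4278.
At steady state, accumulation factor R = 1/(1 − e^(−kτ)) ≈ 1.7476.
Each bolus raises the concentration by D/Vd = 1623/167 ≈ 9.719 mcg/mL.
Cmax,ss = C₀/(1 − f) ≈ 9.719/0.5722 ≈ 16.985 mcg/mL.

17.0 mcg/mL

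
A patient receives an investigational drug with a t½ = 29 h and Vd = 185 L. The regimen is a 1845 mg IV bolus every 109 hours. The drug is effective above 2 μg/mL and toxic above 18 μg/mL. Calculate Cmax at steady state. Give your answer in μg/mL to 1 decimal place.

k = ln2/t½ = ln2/29 ≈ 0.023902 h⁻¹; fraction remaining f = e^(−kτ) = e^(−0.023902×109) ≈ 0.0739.
At steady state, accumulation factor R = 1/(1 − e^(−kτ)) ≈ 1.0798.
Single-dose peak C₀ = D/Vd = 1845/185 ≈ 9.973 μg/mL.
Cmax,ss = C₀/(1 − f) ≈ 9.973/0.9261 ≈ 10.769 μg/mL.
Peak 10.8 μg/mL vs MTC 18 μg/mL: below toxic threshold.

10.8 μg/mL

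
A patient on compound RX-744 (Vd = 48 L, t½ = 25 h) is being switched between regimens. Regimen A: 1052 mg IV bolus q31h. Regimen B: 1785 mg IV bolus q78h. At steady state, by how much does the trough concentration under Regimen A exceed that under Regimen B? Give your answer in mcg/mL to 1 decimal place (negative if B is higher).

Regimen A: f = (1/2)^(31/25) ≈ 0.4234; Cmin,ss = (1052/48)·f/(1−f) ≈ 16.094 mcg/mL.
Regimen B: f = (1/2)^(78/25) ≈ 0.1150; Cmin,ss = (1785/48)·f/(1−f) ≈ 4.832 mcg/mL.
Difference ≈ 16.094 − 4.832 ≈ 11.262 mcg/mL.

11.3 mcg/mL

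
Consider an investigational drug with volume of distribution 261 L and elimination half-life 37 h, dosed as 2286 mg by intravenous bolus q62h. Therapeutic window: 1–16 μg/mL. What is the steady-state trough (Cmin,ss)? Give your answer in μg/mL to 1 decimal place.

k = ln2/t½ = ln2/37 ≈ 0.018734 h⁻¹; fraction remaining f = e^(−kτ) = e^(−0.018734×62) ≈ 0.3130.
Accumulation ratio R = 1/(1 − f) ≈ 1/0.6870 ≈ 1.4556.
Single-dose peak C₀ = D/Vd = 2286/261 ≈ 8.759 μg/mL.
Cmax,ss = C₀/(1 − f) ≈ 8.759/0.6870 ≈ 12.750 μg/mL.
Steady-state trough Cmin,ss = Cmax,ss·f ≈ 12.750 × 0.3130 ≈ 3.991 μg/mL.
Trough 4.0 μg/mL vs MEC 1 μg/mL: adequate.

4.0 μg/mL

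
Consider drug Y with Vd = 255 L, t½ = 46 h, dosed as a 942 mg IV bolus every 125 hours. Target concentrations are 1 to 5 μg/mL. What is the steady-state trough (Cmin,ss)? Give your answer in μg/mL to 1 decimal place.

τ/t½ = 125/46 ≈ 2.7174, so fraction remaining f = (1/2)^(125/46) ≈ 0.1520.
At steady state, accumulation factor R = 1/(1 − e^(−kτ)) ≈ 1.1792.
Each bolus raises the concentration by D/Vd = 942/255 ≈ 3.694 μg/mL.
Cmax,ss = C₀/(1 − f) ≈ 3.694/0.8480 ≈ 4.356 μg/mL.
Steady-state trough Cmin,ss = Cmax,ss·f ≈ 4.356 × 0.1520 ≈ 0.662 μg/mL.
Trough 0.7 μg/mL vs MEC 1 μg/mL: subtherapeutic.

0.7 μg/mL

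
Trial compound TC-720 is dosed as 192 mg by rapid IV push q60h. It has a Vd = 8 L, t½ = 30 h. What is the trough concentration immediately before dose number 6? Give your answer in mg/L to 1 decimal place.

8.0 mg/L

f = (1/2)^(τ/t½) = (1/2)^(60/30) ≈ 0.2500.
C₀ = D/Vd = 192/8 ≈ 24.000 mg/L.
Before the 6th dose, 5 doses have been given. Superposition: Cmin = C₀·(f + f² + … + f^5).
≈ 24.000 × (0.2500 + 0.0625 + 0.0156 + 0.0039 + 0.0010) ≈ 24.000 × 0.3330 ≈ 7.992 mg/L.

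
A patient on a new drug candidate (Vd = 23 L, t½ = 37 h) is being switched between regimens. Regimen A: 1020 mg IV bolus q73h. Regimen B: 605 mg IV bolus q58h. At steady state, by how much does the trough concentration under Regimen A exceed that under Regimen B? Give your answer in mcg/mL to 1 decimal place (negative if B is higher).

1.8 mcg/mL

Regimen A: f = (1/2)^(73/37) ≈ 0.2547; Cmin,ss = (1020/23)·f/(1−f) ≈ 15.155 mcg/mL.
Regimen B: f = (1/2)^(58/37) ≈ 0.3374; Cmin,ss = (605/23)·f/(1−f) ≈ 13.394 mcg/mL.
Difference ≈ 15.155 − 13.394 ≈ 1.761 mcg/mL.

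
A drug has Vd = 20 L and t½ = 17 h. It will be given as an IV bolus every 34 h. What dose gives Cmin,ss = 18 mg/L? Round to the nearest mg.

τ/t½ = 34/17 ≈ 2, so f = (1/2)^(34/17) ≈ 0.250000.
Cmin,ss = (D/Vd)·f/(1−f), so D = Cmin,ss·Vd·(1−f)/f.
D = 18 × 20 × (1−f)/f ≈ 18 × 20 × 3.00000 ≈ 1080.00 mg.

1080 mg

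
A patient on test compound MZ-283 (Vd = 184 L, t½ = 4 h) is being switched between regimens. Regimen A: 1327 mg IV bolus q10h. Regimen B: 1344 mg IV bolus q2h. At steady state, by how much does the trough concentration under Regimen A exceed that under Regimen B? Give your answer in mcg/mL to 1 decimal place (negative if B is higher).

-16.1 mcg/mL

Regimen A: f = (1/2)^(10/4) ≈ 0.1768; Cmin,ss = (1327/184)·f/(1−f) ≈ 1.549 mcg/mL.
Regimen B: f = (1/2)^(2/4) ≈ 0.7071; Cmin,ss = (1344/184)·f/(1−f) ≈ 17.634 mcg/mL.
Difference ≈ 1.549 − 17.634 ≈ -16.085 mcg/mL.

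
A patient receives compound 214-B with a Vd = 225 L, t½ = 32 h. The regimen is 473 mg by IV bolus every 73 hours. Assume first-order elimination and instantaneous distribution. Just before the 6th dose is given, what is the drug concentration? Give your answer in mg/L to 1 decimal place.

f = (1/2)^(τ/t½) = (1/2)^(73/32) ≈ 0.2057.
C₀ = D/Vd = 473/225 ≈ 2.102 mg/L.
Before the 6th dose, 5 doses have been given. Superposition: Cmin = C₀·(f + f² + … + f^5).
≈ 2.102 × (0.2057 + 0.0423 + 0.0087 + 0.0018 + 0.0004) ≈ 2.102 × 0.2589 ≈ 0.544 mg/L.

0.5 mg/L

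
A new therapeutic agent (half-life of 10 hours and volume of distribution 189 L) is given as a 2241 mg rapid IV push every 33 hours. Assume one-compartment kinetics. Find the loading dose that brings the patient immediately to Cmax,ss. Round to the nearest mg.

2494 mg

f = (1/2)^(33/10) ≈ 0.101532; accumulation ratio R = 1/(1−f) ≈ 1.11301.
Loading dose to hit Cmax,ss on first dose: D_load = D_maint·R ≈ 2241 × 1.11301 ≈ 2494.26 mg.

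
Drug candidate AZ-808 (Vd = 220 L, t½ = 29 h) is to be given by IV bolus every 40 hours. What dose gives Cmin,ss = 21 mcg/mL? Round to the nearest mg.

τ/t½ = 40/29 ≈ 1.3793, so f = (1/2)^(40/29) ≈ 0.384403.
Cmin,ss = (D/Vd)·f/(1−f), so D = Cmin,ss·Vd·(1−f)/f.
D = 21 × 220 × (1−f)/f ≈ 21 × 220 × 1.60144 ≈ 7398.65 mg.

7399 mg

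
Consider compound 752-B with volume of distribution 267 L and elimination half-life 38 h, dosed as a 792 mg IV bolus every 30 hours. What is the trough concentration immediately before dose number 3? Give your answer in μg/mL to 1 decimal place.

f = (1/2)^(τ/t½) = (1/2)^(30/38) ≈ 0.5786.
C₀ = D/Vd = 792/267 ≈ 2.966 μg/mL.
Before the 3rd dose, 2 doses have been given. Superposition: Cmin = C₀·(f + f²).
≈ 2.966 × (0.5786 + 0.3348) ≈ 2.966 × 0.9134 ≈ 2.709 μg/mL.

2.7 μg/mL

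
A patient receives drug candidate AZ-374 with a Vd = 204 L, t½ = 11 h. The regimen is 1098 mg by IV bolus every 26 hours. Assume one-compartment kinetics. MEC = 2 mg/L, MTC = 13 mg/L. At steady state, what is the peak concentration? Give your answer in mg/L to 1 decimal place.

6.7 mg/L

Over one 26-h interval, 26/11 ≈ 2.3636 half-lives elapse, leaving f ≈ 0.1943 of each dose.
Accumulation ratio R = 1/(1 − f) ≈ 1/0.8057 ≈ 1.2412.
Single-dose peak C₀ = D/Vd = 1098/204 ≈ 5.382 mg/L.
Cmax,ss = C₀/(1 − f) ≈ 5.382/0.8057 ≈ 6.680 mg/L.
Peak 6.7 mg/L vs MTC 13 mg/L: below toxic threshold.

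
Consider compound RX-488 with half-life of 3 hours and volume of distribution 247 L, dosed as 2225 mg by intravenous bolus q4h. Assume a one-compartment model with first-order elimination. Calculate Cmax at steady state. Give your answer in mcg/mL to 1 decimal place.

14.9 mcg/mL

k = ln2/t½ = ln2/3 ≈ 0.231049 h⁻¹; fraction remaining f = e^(−kτ) = e^(−0.231049×4) ≈ 0.3969.
At steady state, accumulation factor R = 1/(1 − e^(−kτ)) ≈ 1.6581.
Each bolus raises the concentration by D/Vd = 2225/247 ≈ 9.008 mcg/mL.
Steady-state peak Cmax,ss = C₀·R ≈ 9.008 × 1.6581 ≈ 14.936 mcg/mL.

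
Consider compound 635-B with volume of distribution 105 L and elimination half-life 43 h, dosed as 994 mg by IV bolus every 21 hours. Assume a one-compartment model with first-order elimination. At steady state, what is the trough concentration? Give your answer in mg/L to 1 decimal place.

k = ln2/t½ = ln2/43 ≈ 0.016120 h⁻¹; fraction remaining f = e^(−kτ) = e^(−0.016120×21) ≈ 0.7128.
Each bolus raises the concentration by D/Vd = 994/105 ≈ 9.467 mg/L.
Steady-state trough Cmin,ss = C₀·f/(1−f) ≈ 9.467 × 0.7128/0.2872 ≈ 23.496 mg/L.

23.5 mg/L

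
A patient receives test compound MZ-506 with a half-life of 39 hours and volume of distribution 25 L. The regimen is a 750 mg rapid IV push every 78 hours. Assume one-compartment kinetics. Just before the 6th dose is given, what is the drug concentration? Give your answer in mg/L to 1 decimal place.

10.0 mg/L

f = (1/2)^(τ/t½) = (1/2)^(78/39) ≈ 0.2500.
C₀ = D/Vd = 750/25 ≈ 30.000 mg/L.
Before the 6th dose, 5 doses have been given. Superposition: Cmin = C₀·(f + f² + … + f^5).
≈ 30.000 × (0.2500 + 0.0625 + 0.0156 + 0.0039 + 0.0010) ≈ 30.000 × 0.3330 ≈ 9.990 mg/L.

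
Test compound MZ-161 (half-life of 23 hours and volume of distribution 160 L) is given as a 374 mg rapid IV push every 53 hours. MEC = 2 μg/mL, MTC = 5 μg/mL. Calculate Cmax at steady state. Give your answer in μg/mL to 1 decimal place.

2.9 μg/mL

Over one 53-h interval, 53/23 ≈ 2.3043 half-lives elapse, leaving f ≈ 0.2025 of each dose.
Accumulation ratio R = 1/(1 − f) ≈ 1/0.7975 ≈ 1.2539.
Each bolus raises the concentration by D/Vd = 374/160 ≈ 2.337 μg/mL.
Cmax,ss = C₀/(1 − f) ≈ 2.337/0.7975 ≈ 2.930 μg/mL.
Peak 2.9 μg/mL vs MTC 5 μg/mL: below toxic threshold.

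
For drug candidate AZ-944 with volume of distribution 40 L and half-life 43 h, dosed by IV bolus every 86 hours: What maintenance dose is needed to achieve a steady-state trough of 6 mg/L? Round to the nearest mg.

τ/t½ = 86/43 ≈ 2, so f = (1/2)^(86/43) ≈ 0.250000.
Cmin,ss = (D/Vd)·f/(1−f), so D = Cmin,ss·Vd·(1−f)/f.
D = 6 × 40 × (1−f)/f ≈ 6 × 40 × 3.00000 ≈ 720.00 mg.

720 mg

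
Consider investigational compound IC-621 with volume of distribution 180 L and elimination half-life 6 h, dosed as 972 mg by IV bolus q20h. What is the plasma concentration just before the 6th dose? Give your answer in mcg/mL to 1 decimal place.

f = (1/2)^(τ/t½) = (1/2)^(20/6) ≈ 0.0992.
C₀ = D/Vd = 972/180 ≈ 5.400 mcg/mL.
Before the 6th dose, 5 doses have been given. Superposition: Cmin = C₀·(f + f² + … + f^5).
≈ 5.400 × (0.0992 + 0.0098 + 0.0010 + 0.0001 + 0.0000) ≈ 5.400 × 0.1101 ≈ 0.595 mcg/mL.

0.6 mcg/mL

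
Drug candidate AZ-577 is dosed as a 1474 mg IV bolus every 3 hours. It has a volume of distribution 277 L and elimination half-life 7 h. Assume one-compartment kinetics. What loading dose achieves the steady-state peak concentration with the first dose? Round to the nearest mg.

f = (1/2)^(3/7) ≈ 0.742997; accumulation ratio R = 1/(1−f) ≈ 3.89101.
Loading dose to hit Cmax,ss on first dose: D_load = D_maint·R ≈ 1474 × 3.89101 ≈ 5735.35 mg.

5735 mg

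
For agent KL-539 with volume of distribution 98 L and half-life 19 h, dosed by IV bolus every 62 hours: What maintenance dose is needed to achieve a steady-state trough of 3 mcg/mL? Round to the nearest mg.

τ/t½ = 62/19 ≈ 3.2632, so f = (1/2)^(62/19) ≈ 0.104158.
Cmin,ss = (D/Vd)·f/(1−f), so D = Cmin,ss·Vd·(1−f)/f.
D = 3 × 98 × (1−f)/f ≈ 3 × 98 × 8.60080 ≈ 2528.64 mg.

2529 mg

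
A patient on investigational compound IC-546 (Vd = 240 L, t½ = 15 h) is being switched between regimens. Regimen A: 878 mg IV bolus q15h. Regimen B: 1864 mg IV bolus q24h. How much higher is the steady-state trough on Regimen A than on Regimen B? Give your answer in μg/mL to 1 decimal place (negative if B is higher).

-0.2 μg/mL

Regimen A: f = (1/2)^(15/15) ≈ 0.5000; Cmin,ss = (878/240)·f/(1−f) ≈ 3.658 μg/mL.
Regimen B: f = (1/2)^(24/15) ≈ 0.3299; Cmin,ss = (1864/240)·f/(1−f) ≈ 3.824 μg/mL.
Difference ≈ 3.658 − 3.824 ≈ -0.166 μg/mL.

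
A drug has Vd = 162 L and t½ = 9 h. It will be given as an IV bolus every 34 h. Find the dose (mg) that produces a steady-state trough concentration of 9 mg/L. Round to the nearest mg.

18540 mg

τ/t½ = 34/9 ≈ 3.7778, so f = (1/2)^(34/9) ≈ 0.072908.
Cmin,ss = (D/Vd)·f/(1−f), so D = Cmin,ss·Vd·(1−f)/f.
D = 9 × 162 × (1−f)/f ≈ 9 × 162 × 12.71592 ≈ 18539.81 mg.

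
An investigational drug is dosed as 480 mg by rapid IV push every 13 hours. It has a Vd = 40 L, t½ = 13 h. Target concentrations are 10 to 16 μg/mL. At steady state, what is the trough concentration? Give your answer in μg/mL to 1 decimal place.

The dosing interval is 1 half-life, so f = 2^(−1) = 0.5.
Accumulation ratio R = 1/(1 − f) = 1/0.5 = 2/1.
Single-dose peak C₀ = D/Vd = 480/40 = 12 μg/mL.
Steady-state peak Cmax,ss = C₀·R = 12 × 2/1 ≈ 24.000 μg/mL.
Steady-state trough Cmin,ss = Cmax,ss·f ≈ 24.000 × 0.5 ≈ 12.000 μg/mL.
Trough 12.0 μg/mL vs MEC 10 μg/mL: adequate.

12.0 μg/mL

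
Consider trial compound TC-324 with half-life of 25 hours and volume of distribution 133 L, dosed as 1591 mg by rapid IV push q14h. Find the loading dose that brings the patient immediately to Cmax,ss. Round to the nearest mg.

4946 mg

f = (1/2)^(14/25) ≈ 0.678302; accumulation ratio R = 1/(1−f) ≈ 3.10851.
Loading dose to hit Cmax,ss on first dose: D_load = D_maint·R ≈ 1591 × 3.10851 ≈ 4945.64 mg.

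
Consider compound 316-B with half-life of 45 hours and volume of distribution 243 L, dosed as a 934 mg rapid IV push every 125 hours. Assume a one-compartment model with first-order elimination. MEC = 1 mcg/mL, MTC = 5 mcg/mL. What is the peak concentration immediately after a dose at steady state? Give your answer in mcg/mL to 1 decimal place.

Over one 125-h interval, 125/45 ≈ 2.7778 half-lives elapse, leaving f ≈ 0.1458 of each dose.
Accumulation ratio R = 1/(1 − f) ≈ 1/0.8542 ≈ 1.1707.
Each bolus raises the concentration by D/Vd = 934/243 ≈ 3.844 mcg/mL.
Steady-state peak Cmax,ss = C₀·R ≈ 3.844 × 1.1707 ≈ 4.500 mcg/mL.
Peak 4.5 mcg/mL vs MTC 5 mcg/mL: below toxic threshold.

4.5 mcg/mL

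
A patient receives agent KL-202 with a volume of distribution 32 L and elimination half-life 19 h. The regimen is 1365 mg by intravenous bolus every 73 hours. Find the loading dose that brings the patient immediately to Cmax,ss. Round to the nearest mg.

1467 mg

f = (1/2)^(73/19) ≈ 0.069729; accumulation ratio R = 1/(1−f) ≈ 1.07496.
Loading dose to hit Cmax,ss on first dose: D_load = D_maint·R ≈ 1365 × 1.07496 ≈ 1467.32 mg.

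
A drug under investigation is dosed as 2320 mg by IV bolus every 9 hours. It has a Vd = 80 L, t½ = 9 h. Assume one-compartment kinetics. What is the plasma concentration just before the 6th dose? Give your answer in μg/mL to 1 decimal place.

f = (1/2)^(τ/t½) = (1/2)^(9/9) ≈ 0.5000.
C₀ = D/Vd = 2320/80 ≈ 29.000 μg/mL.
Before the 6th dose, 5 doses have been given. Superposition: Cmin = C₀·(f + f² + … + f^5).
≈ 29.000 × (0.5000 + 0.2500 + 0.1250 + 0.0625 + 0.0313) ≈ 29.000 × 0.9688 ≈ 28.095 μg/mL.

28.1 μg/mL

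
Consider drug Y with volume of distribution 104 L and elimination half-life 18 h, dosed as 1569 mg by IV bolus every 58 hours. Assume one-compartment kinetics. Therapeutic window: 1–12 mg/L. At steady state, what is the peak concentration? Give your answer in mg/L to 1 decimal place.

16.9 mg/L

Over one 58-h interval, 58/18 ≈ 3.2222 half-lives elapse, leaving f ≈ 0.1072 of each dose.
Accumulation ratio R = 1/(1 − f) ≈ 1/0.8928 ≈ 1.1201.
Each bolus raises the concentration by D/Vd = 1569/104 ≈ 15.087 mg/L.
Steady-state peak Cmax,ss = C₀·R ≈ 15.087 × 1.1201 ≈ 16.899 mg/L.
Peak 16.9 mg/L vs MTC 12 mg/L: exceeds toxic threshold.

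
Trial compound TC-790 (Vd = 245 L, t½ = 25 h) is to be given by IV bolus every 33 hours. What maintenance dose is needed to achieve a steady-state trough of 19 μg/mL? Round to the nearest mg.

6967 mg

τ/t½ = 33/25 ≈ 1.32, so f = (1/2)^(33/25) ≈ 0.400535.
Cmin,ss = (D/Vd)·f/(1−f), so D = Cmin,ss·Vd·(1−f)/f.
D = 19 × 245 × (1−f)/f ≈ 19 × 245 × 1.49666 ≈ 6966.95 mg.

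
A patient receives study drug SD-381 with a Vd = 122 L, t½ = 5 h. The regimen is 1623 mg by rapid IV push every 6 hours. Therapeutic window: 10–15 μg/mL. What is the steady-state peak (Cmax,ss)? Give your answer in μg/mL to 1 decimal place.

23.6 μg/mL

τ/t½ = 6/5 ≈ 1.2, so fraction remaining f = (1/2)^(6/5) ≈ 0.4353.
Accumulation ratio R = 1/(1 − f) ≈ 1/0.5647 ≈ 1.7709.
Each bolus raises the concentration by D/Vd = 1623/122 ≈ 13.303 μg/mL.
Steady-state peak Cmax,ss = C₀·R ≈ 13.303 × 1.7709 ≈ 23.558 μg/mL.
Peak 23.6 μg/mL vs MTC 15 μg/mL: exceeds toxic threshold.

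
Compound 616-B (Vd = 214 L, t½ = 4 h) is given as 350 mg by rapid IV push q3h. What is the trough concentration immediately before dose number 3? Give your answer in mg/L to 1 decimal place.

1.6 mg/L

f = (1/2)^(τ/t½) = (1/2)^(3/4) ≈ 0.5946.
C₀ = D/Vd = 350/214 ≈ 1.636 mg/L.
Before the 3rd dose, 2 doses have been given. Superposition: Cmin = C₀·(f + f²).
≈ 1.636 × (0.5946 + 0.3535) ≈ 1.636 × 0.9481 ≈ 1.551 mg/L.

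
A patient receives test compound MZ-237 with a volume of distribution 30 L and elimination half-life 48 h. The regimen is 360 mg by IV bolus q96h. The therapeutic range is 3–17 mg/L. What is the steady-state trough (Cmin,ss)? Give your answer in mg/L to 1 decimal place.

The dosing interval is 2 half-lives, so f = 2^(−2) = 0.25.
Accumulation ratio R = 1/(1 − f) = 1/0.75 = 4/3.
Single-dose peak C₀ = D/Vd = 360/30 = 12 mg/L.
Steady-state peak Cmax,ss = C₀·R = 12 × 4/3 ≈ 16.000 mg/L.
Steady-state trough Cmin,ss = Cmax,ss·f ≈ 16.000 × 0.25 ≈ 4.000 mg/L.
Trough 4.0 mg/L vs MEC 3 mg/L: adequate.

4.0 mg/L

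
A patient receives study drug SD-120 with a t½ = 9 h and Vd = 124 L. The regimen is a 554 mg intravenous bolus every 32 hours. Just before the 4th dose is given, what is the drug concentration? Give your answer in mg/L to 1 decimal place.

f = (1/2)^(τ/t½) = (1/2)^(32/9) ≈ 0.0850.
C₀ = D/Vd = 554/124 ≈ 4.468 mg/L.
Before the 4th dose, 3 doses have been given. Superposition: Cmin = C₀·(f + f² + … + f^3).
≈ 4.468 × (0.0850 + 0.0072 + 0.0006) ≈ 4.468 × 0.0928 ≈ 0.415 mg/L.

0.4 mg/L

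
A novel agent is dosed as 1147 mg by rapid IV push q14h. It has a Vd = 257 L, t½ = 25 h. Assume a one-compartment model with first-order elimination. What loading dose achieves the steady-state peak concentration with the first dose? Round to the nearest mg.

f = (1/2)^(14/25) ≈ 0.678302; accumulation ratio R = 1/(1−f) ≈ 3.10851.
Loading dose to hit Cmax,ss on first dose: D_load = D_maint·R ≈ 1147 × 3.10851 ≈ 3565.46 mg.

3565 mg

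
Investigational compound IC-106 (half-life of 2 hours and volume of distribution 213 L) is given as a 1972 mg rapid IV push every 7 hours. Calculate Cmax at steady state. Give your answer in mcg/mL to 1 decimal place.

10.2 mcg/mL

τ/t½ = 7/2 ≈ 3.5, so fraction remaining f = (1/2)^(7/2) ≈ 0.0884.
At steady state, accumulation factor R = 1/(1 − e^(−kτ)) ≈ 1.0970.
Single-dose peak C₀ = D/Vd = 1972/213 ≈ 9.258 mcg/mL.
Steady-state peak Cmax,ss = C₀·R ≈ 9.258 × 1.0970 ≈ 10.156 mcg/mL.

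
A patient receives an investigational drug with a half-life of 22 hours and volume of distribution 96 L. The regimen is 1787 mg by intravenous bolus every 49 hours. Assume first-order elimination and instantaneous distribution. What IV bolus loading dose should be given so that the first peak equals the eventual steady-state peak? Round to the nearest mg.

f = (1/2)^(49/22) ≈ 0.213562; accumulation ratio R = 1/(1−f) ≈ 1.27156.
Loading dose to hit Cmax,ss on first dose: D_load = D_maint·R ≈ 1787 × 1.27156 ≈ 2272.28 mg.

2272 mg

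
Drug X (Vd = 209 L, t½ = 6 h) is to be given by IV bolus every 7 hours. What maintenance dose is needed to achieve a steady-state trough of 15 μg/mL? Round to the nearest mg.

3903 mg

τ/t½ = 7/6 ≈ 1.1667, so f = (1/2)^(7/6) ≈ 0.445449.
Cmin,ss = (D/Vd)·f/(1−f), so D = Cmin,ss·Vd·(1−f)/f.
D = 15 × 209 × (1−f)/f ≈ 15 × 209 × 1.24493 ≈ 3902.86 mg.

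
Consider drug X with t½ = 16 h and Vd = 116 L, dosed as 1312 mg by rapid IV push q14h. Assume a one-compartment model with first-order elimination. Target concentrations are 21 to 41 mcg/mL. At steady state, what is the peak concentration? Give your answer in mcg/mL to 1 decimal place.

24.9 mcg/mL

k = ln2/t½ = ln2/16 ≈ 0.043322 h⁻¹; fraction remaining f = e^(−kτ) = e^(−0.043322×14) ≈ 0.5453.
Accumulation ratio R = 1/(1 − f) ≈ 1/0.4547 ≈ 2.1993.
Each bolus raises the concentration by D/Vd = 1312/116 ≈ 11.310 mcg/mL.
Cmax,ss = C₀/(1 − f) ≈ 11.310/0.4547 ≈ 24.874 mcg/mL.
Peak 24.9 mcg/mL vs MTC 41 mcg/mL: below toxic threshold.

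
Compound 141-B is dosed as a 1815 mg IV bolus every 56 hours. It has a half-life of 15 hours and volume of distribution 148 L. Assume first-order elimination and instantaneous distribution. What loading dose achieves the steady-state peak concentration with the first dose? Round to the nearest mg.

f = (1/2)^(56/15) ≈ 0.075189; accumulation ratio R = 1/(1−f) ≈ 1.08130.
Loading dose to hit Cmax,ss on first dose: D_load = D_maint·R ≈ 1815 × 1.08130 ≈ 1962.56 mg.

1963 mg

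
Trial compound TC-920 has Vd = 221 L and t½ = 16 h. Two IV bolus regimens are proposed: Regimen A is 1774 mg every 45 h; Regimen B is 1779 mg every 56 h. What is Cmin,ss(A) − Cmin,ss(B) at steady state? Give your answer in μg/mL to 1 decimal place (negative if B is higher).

Regimen A: f = (1/2)^(45/16) ≈ 0.1423; Cmin,ss = (1774/221)·f/(1−f) ≈ 1.332 μg/mL.
Regimen B: f = (1/2)^(56/16) ≈ 0.0884; Cmin,ss = (1779/221)·f/(1−f) ≈ 0.781 μg/mL.
Difference ≈ 1.332 − 0.781 ≈ 0.551 μg/mL.

0.6 μg/mL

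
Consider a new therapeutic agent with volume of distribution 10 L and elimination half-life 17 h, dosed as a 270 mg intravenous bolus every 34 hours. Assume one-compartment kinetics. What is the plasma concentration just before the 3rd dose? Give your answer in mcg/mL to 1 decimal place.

8.4 mcg/mL

f = (1/2)^(τ/t½) = (1/2)^(34/17) ≈ 0.2500.
C₀ = D/Vd = 270/10 ≈ 27.000 mcg/mL.
Before the 3rd dose, 2 doses have been given. Superposition: Cmin = C₀·(f + f²).
≈ 27.000 × (0.2500 + 0.0625) ≈ 27.000 × 0.3125 ≈ 8.438 mcg/mL.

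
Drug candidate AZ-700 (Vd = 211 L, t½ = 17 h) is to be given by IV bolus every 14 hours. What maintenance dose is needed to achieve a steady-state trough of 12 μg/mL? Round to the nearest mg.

1949 mg

τ/t½ = 14/17 ≈ 0.82353, so f = (1/2)^(14/17) ≈ 0.565058.
Cmin,ss = (D/Vd)·f/(1−f), so D = Cmin,ss·Vd·(1−f)/f.
D = 12 × 211 × (1−f)/f ≈ 12 × 211 × 0.76973 ≈ 1948.96 mg.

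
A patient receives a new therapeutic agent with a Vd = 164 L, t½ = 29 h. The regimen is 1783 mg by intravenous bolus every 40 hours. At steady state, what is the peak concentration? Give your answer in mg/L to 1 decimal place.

τ/t½ = 40/29 ≈ 1.3793, so fraction remaining f = (1/2)^(40/29) ≈ 0.3844.
At steady state, accumulation factor R = 1/(1 − e^(−kτ)) ≈ 1.6244.
Single-dose peak C₀ = D/Vd = 1783/164 ≈ 10.872 mg/L.
Steady-state peak Cmax,ss = C₀·R ≈ 10.872 × 1.6244 ≈ 17.660 mg/L.

17.7 mg/L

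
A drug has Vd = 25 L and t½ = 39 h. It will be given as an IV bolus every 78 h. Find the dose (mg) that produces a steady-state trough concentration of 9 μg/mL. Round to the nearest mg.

675 mg

τ/t½ = 78/39 ≈ 2, so f = (1/2)^(78/39) ≈ 0.250000.
Cmin,ss = (D/Vd)·f/(1−f), so D = Cmin,ss·Vd·(1−f)/f.
D = 9 × 25 × (1−f)/f ≈ 9 × 25 × 3.00000 ≈ 675.00 mg.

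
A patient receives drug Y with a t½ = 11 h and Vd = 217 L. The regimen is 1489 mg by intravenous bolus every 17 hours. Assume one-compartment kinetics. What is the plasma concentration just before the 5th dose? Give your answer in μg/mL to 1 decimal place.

f = (1/2)^(τ/t½) = (1/2)^(17/11) ≈ 0.3426.
C₀ = D/Vd = 1489/217 ≈ 6.862 μg/mL.
Before the 5th dose, 4 doses have been given. Superposition: Cmin = C₀·(f + f² + … + f^4).
≈ 6.862 × (0.3426 + 0.1174 + 0.0402 + 0.0138) ≈ 6.862 × 0.5140 ≈ 3.527 μg/mL.

3.5 μg/mL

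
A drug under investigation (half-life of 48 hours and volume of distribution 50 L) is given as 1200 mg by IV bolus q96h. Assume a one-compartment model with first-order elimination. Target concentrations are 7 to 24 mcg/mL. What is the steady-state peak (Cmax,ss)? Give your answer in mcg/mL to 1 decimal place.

32.0 mcg/mL

τ = 96 h = 2 half-lives, so f = (1/2)^2 = 0.25.
Accumulation ratio R = 1/(1 − f) = 1/0.75 = 4/3.
Single-dose peak C₀ = D/Vd = 1200/50 = 24 mcg/mL.
Steady-state peak Cmax,ss = C₀·R = 24 × 4/3 ≈ 32.000 mcg/mL.
Peak 32.0 mcg/mL vs MTC 24 mcg/mL: exceeds toxic threshold.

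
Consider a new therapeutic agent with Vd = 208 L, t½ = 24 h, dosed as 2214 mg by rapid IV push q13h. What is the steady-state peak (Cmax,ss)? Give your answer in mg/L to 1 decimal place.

Over one 13-h interval, 13/24 ≈ 0.54167 half-lives elapse, leaving f ≈ 0.6870 of each dose.
At steady state, accumulation factor R = 1/(1 − e^(−kτ)) ≈ 3.1949.
Each bolus raises the concentration by D/Vd = 2214/208 ≈ 10.644 mg/L.
Steady-state peak Cmax,ss = C₀·R ≈ 10.644 × 3.1949 ≈ 34.007 mg/L.

34.0 mg/L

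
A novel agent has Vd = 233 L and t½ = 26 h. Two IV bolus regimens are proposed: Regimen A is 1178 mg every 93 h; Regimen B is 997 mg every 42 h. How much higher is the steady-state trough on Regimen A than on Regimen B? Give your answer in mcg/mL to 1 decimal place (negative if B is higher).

-1.6 mcg/mL

Regimen A: f = (1/2)^(93/26) ≈ 0.0838; Cmin,ss = (1178/233)·f/(1−f) ≈ 0.462 mcg/mL.
Regimen B: f = (1/2)^(42/26) ≈ 0.3264; Cmin,ss = (997/233)·f/(1−f) ≈ 2.073 mcg/mL.
Difference ≈ 0.462 − 2.073 ≈ -1.611 mcg/mL.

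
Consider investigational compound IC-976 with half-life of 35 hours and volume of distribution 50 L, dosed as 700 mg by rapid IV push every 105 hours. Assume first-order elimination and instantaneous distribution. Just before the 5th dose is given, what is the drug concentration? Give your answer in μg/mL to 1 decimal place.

2.0 μg/mL

f = (1/2)^(τ/t½) = (1/2)^(105/35) ≈ 0.1250.
C₀ = D/Vd = 700/50 ≈ 14.000 μg/mL.
Before the 5th dose, 4 doses have been given. Superposition: Cmin = C₀·(f + f² + … + f^4).
≈ 14.000 × (0.1250 + 0.0156 + 0.0020 + 0.0002) ≈ 14.000 × 0.1428 ≈ 1.999 μg/mL.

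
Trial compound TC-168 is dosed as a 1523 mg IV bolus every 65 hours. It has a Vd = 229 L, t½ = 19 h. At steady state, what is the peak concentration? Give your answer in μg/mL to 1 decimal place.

Over one 65-h interval, 65/19 ≈ 3.4211 half-lives elapse, leaving f ≈ 0.0934 of each dose.
Accumulation ratio R = 1/(1 − f) ≈ 1/0.9066 ≈ 1.1030.
Single-dose peak C₀ = D/Vd = 1523/229 ≈ 6.651 μg/mL.
Steady-state peak Cmax,ss = C₀·R ≈ 6.651 × 1.1030 ≈ 7.336 μg/mL.

7.3 μg/mL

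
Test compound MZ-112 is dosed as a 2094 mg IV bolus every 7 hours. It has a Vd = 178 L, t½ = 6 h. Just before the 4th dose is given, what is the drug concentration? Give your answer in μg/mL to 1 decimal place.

f = (1/2)^(τ/t½) = (1/2)^(7/6) ≈ 0.4454.
C₀ = D/Vd = 2094/178 ≈ 11.764 μg/mL.
Before the 4th dose, 3 doses have been given. Superposition: Cmin = C₀·(f + f² + … + f^3).
≈ 11.764 × (0.4454 + 0.1984 + 0.0884) ≈ 11.764 × 0.7322 ≈ 8.614 μg/mL.

8.6 μg/mL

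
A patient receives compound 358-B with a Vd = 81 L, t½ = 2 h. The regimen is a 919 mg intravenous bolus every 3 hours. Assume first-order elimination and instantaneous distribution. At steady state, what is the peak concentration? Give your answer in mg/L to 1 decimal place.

17.6 mg/L

Over one 3-h interval, 3/2 ≈ 1.5 half-lives elapse, leaving f ≈ 0.3536 of each dose.
At steady state, accumulation factor R = 1/(1 − e^(−kτ)) ≈ 1.5470.
Each bolus raises the concentration by D/Vd = 919/81 ≈ 11.346 mg/L.
Steady-state peak Cmax,ss = C₀·R ≈ 11.346 × 1.5470 ≈ 17.552 mg/L.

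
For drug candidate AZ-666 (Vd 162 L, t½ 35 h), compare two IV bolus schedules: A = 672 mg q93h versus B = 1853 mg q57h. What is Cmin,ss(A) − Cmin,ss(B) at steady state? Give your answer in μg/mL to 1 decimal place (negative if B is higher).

-4.7 μg/mL

Regimen A: f = (1/2)^(93/35) ≈ 0.1585; Cmin,ss = (672/162)·f/(1−f) ≈ 0.781 μg/mL.
Regimen B: f = (1/2)^(57/35) ≈ 0.3234; Cmin,ss = (1853/162)·f/(1−f) ≈ 5.467 μg/mL.
Difference ≈ 0.781 − 5.467 ≈ -4.686 μg/mL.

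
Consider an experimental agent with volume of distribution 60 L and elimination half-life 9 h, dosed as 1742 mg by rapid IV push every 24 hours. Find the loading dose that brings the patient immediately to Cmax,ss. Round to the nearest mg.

f = (1/2)^(24/9) ≈ 0.157490; accumulation ratio R = 1/(1−f) ≈ 1.18693.
Loading dose to hit Cmax,ss on first dose: D_load = D_maint·R ≈ 1742 × 1.18693 ≈ 2067.63 mg.

2068 mg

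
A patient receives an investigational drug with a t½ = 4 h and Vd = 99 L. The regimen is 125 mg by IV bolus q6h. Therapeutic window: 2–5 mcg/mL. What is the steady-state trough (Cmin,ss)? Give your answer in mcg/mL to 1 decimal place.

τ/t½ = 6/4 ≈ 1.5, so fraction remaining f = (1/2)^(6/4) ≈ 0.3536.
At steady state, accumulation factor R = 1/(1 − e^(−kτ)) ≈ 1.5470.
Each bolus raises the concentration by D/Vd = 125/99 ≈ 1.263 mcg/mL.
Cmax,ss = C₀/(1 − f) ≈ 1.263/0.6464 ≈ 1.954 mcg/mL.
Steady-state trough Cmin,ss = Cmax,ss·f ≈ 1.954 × 0.3536 ≈ 0.691 mcg/mL.
Trough 0.7 mcg/mL vs MEC 2 mcg/mL: subtherapeutic.

0.7 mcg/mL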